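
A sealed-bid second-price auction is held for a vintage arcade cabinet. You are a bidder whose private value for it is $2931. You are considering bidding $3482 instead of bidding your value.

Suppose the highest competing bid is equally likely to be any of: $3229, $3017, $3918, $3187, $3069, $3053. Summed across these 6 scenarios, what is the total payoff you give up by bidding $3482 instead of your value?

$900

The deviation costs you only when the competing bid falls strictly between $2931 and $3482; elsewhere both bids give the same outcome.
$3229: truthful payoff $0, deviation payoff −$298 → loss $298.
$3017: truthful payoff $0, deviation payoff −$86 → loss $86.
$3918: outcomes coincide → loss $0.
$3187: truthful payoff $0, deviation payoff −$256 → loss $256.
$3069: truthful payoff $0, deviation payoff −$138 → loss $138.
$3053: truthful payoff $0, deviation payoff −$122 → loss $122.
Total loss = $298 + $86 + $256 + $138 + $122 = $900.
In a second-price auction your bid sets only whether you win, not what you pay, so bidding your true value is weakly dominant.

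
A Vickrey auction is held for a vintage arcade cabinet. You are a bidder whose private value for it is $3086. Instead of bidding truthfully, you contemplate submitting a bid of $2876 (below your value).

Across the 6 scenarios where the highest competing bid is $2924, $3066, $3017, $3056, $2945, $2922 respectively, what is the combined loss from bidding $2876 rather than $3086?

$586

The deviation costs you only when the competing bid falls strictly between $2876 and $3086; elsewhere both bids give the same outcome.
$2924: truthful payoff $162, deviation payoff $0 → loss $162.
$3066: truthful payoff $20, deviation payoff $0 → loss $20.
$3017: truthful payoff $69, deviation payoff $0 → loss $69.
$3056: truthful payoff $30, deviation payoff $0 → loss $30.
$2945: truthful payoff $141, deviation payoff $0 → loss $141.
$2922: truthful payoff $164, deviation payoff $0 → loss $164.
Total loss = $162 + $20 + $69 + $30 + $141 + $164 = $586.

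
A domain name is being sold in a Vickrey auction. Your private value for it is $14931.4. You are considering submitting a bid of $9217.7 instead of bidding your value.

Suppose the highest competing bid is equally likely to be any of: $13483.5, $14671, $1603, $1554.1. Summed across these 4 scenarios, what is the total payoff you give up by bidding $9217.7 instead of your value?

The deviation costs you only when the competing bid falls strictly between $9217.7 and $14931.4; elsewhere both bids give the same outcome.
$13483.5: truthful payoff $1447.9, deviation payoff $0 → loss $1447.9.
$14671: truthful payoff $260.4, deviation payoff $0 → loss $260.4.
$1603: outcomes coincide → loss $0.
$1554.1: outcomes coincide → loss $0.
Total loss = $1447.9 + $260.4 = $1708.3.
Truthful bidding weakly dominates here: raising your bid can only win items priced above your value, and lowering it can only forfeit items priced below.

$1708.3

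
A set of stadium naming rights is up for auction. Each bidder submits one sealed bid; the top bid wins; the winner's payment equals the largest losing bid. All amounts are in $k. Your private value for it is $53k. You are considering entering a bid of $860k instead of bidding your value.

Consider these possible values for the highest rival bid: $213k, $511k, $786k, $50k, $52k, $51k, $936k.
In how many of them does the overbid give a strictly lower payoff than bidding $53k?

3

The deviation hurts exactly when the highest competing bid lies strictly between $53k and $860k — overbidding then wins at a price above your value.
$213k: inside the interval → strictly worse (loss $160k).
$511k: inside the interval → strictly worse (loss $458k).
$786k: inside the interval → strictly worse (loss $733k).
$50k: below both → same outcome either way.
$52k: below both → same outcome either way.
$51k: below both → same outcome either way.
$936k: above both → same outcome either way.
Count: 3.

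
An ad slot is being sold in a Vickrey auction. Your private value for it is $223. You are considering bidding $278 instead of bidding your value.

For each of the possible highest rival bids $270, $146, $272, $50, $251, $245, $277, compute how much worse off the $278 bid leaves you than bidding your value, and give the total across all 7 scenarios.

The deviation costs you only when the competing bid falls strictly between $223 and $278; elsewhere both bids give the same outcome.
$270: truthful payoff $0, deviation payoff −$47 → loss $47.
$146: outcomes coincide → loss $0.
$272: truthful payoff $0, deviation payoff −$49 → loss $49.
$50: outcomes coincide → loss $0.
$251: truthful payoff $0, deviation payoff −$28 → loss $28.
$245: truthful payoff $0, deviation payoff −$22 → loss $22.
$277: truthful payoff $0, deviation payoff −$54 → loss $54.
Total loss = $47 + $49 + $28 + $22 + $54 = $200.

$200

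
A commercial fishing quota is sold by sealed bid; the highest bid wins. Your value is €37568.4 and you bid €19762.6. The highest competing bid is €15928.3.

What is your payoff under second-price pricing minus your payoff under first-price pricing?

€3834.3

You have the highest bid, so you win under either rule.
Second-price: pay €15928.3 → payoff €21640.1.
First-price: pay your own bid €19762.6 → payoff €17805.8.
Difference = €21640.1 − (€17805.8) = €3834.3.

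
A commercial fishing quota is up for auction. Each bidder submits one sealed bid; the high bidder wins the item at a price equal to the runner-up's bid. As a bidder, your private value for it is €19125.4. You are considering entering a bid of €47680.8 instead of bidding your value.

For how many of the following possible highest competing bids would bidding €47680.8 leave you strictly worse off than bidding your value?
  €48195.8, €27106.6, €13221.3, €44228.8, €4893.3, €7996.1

2

The deviation hurts exactly when the highest competing bid lies strictly between €19125.4 and €47680.8 — overbidding then wins at a price above your value.
€48195.8: above both → same outcome either way.
€27106.6: inside the interval → strictly worse (loss €7981.2).
€13221.3: below both → same outcome either way.
€44228.8: inside the interval → strictly worse (loss €25103.4).
€4893.3: below both → same outcome either way.
€7996.1: below both → same outcome either way.
Count: 2.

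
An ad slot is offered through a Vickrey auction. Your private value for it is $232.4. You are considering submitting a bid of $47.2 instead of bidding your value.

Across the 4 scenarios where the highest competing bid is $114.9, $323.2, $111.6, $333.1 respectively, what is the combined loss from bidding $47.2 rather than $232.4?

$238.3

The deviation costs you only when the competing bid falls strictly between $47.2 and $232.4; elsewhere both bids give the same outcome.
$114.9: truthful payoff $117.5, deviation payoff $0 → loss $117.5.
$323.2: outcomes coincide → loss $0.
$111.6: truthful payoff $120.8, deviation payoff $0 → loss $120.8.
$333.1: outcomes coincide → loss $0.
Total loss = $117.5 + $120.8 = $238.3.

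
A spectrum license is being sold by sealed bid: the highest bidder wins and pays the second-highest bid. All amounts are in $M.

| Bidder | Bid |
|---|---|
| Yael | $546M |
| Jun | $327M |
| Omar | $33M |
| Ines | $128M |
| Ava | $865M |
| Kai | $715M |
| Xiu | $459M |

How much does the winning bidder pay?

$715M

Highest bid: Ava at $865M, so Ava wins.
Second-highest bid: Kai at $715M — that is the price the winner pays.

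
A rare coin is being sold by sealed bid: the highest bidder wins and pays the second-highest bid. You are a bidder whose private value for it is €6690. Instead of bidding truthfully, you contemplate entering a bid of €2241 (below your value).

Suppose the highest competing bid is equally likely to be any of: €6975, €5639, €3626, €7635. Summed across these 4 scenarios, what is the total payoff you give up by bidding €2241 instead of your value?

The deviation costs you only when the competing bid falls strictly between €2241 and €6690; elsewhere both bids give the same outcome.
€6975: outcomes coincide → loss €0.
€5639: truthful payoff €1051, deviation payoff €0 → loss €1051.
€3626: truthful payoff €3064, deviation payoff €0 → loss €3064.
€7635: outcomes coincide → loss €0.
Total loss = €1051 + €3064 = €4115.
Because the price is fixed by the runner-up's bid, deviating from your value can only change a good outcome into a bad one — never the reverse.

€4115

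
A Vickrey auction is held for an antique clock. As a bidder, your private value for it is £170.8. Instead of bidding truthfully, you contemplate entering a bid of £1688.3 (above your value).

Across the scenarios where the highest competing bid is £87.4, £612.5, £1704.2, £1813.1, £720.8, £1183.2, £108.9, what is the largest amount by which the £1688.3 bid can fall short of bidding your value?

£1012.4

£87.4: same outcome either way → loss £0.
£612.5: truthful gives £0, deviation gives −£441.7 → loss £441.7.
£1704.2: same outcome either way → loss £0.
£1813.1: same outcome either way → loss £0.
£720.8: truthful gives £0, deviation gives −£550 → loss £550.
£1183.2: truthful gives £0, deviation gives −£1012.4 → loss £1012.4.
£108.9: same outcome either way → loss £0.
Maximum loss: £1012.4.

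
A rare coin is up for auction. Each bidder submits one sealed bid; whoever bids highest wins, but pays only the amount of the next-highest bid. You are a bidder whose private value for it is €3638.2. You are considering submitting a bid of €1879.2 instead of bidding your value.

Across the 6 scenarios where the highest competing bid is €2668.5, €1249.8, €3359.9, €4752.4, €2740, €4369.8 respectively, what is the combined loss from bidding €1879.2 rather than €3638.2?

€2146.2

The deviation costs you only when the competing bid falls strictly between €1879.2 and €3638.2; elsewhere both bids give the same outcome.
€2668.5: truthful payoff €969.7, deviation payoff €0 → loss €969.7.
€1249.8: outcomes coincide → loss €0.
€3359.9: truthful payoff €278.3, deviation payoff €0 → loss €278.3.
€4752.4: outcomes coincide → loss €0.
€2740: truthful payoff €898.2, deviation payoff €0 → loss €898.2.
€4369.8: outcomes coincide → loss €0.
Total loss = €969.7 + €278.3 + €898.2 = €2146.2.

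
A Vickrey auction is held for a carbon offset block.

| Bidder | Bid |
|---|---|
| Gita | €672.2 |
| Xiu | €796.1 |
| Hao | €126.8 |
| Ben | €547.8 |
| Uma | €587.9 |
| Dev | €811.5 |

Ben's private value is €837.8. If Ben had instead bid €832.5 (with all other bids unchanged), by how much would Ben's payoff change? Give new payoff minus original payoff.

€26.3

The highest bid among the other bidders is €811.5; Ben's bid doesn't change that.
Original bid €547.8: Ben is not highest (top rival bid is €811.5); payoff €0.
Alternative bid €832.5: Ben is highest, pays the top rival bid €811.5; payoff €837.8 − €811.5 = €26.3.
Change in payoff = €26.3 − (€0) = €26.3.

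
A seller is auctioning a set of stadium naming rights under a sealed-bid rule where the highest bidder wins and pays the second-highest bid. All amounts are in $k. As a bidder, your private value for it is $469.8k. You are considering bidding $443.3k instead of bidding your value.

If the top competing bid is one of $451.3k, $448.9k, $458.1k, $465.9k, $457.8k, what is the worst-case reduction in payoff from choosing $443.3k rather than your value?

$451.3k: truthful gives $18.5k, deviation gives $0k → loss $18.5k.
$448.9k: truthful gives $20.9k, deviation gives $0k → loss $20.9k.
$458.1k: truthful gives $11.7k, deviation gives $0k → loss $11.7k.
$465.9k: truthful gives $3.9k, deviation gives $0k → loss $3.9k.
$457.8k: truthful gives $12k, deviation gives $0k → loss $12k.
Maximum loss: $20.9k.

$20.9k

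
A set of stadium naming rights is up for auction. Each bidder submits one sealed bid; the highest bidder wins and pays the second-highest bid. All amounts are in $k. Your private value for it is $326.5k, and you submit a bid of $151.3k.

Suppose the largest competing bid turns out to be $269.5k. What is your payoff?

$0k

Your bid $151.3k is below the highest competing bid $269.5k, so you lose.
A losing bidder pays nothing and receives nothing: payoff = $0k.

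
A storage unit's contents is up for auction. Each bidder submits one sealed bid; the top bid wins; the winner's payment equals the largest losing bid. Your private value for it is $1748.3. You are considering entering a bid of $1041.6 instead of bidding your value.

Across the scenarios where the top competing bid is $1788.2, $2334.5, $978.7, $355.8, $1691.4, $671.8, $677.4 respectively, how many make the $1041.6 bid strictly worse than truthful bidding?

1

The deviation hurts exactly when the highest competing bid lies strictly between $1041.6 and $1748.3 — underbidding then forfeits a profitable win.
$1788.2: above both → same outcome either way.
$2334.5: above both → same outcome either way.
$978.7: below both → same outcome either way.
$355.8: below both → same outcome either way.
$1691.4: inside the interval → strictly worse (loss $56.9).
$671.8: below both → same outcome either way.
$677.4: below both → same outcome either way.
Count: 1.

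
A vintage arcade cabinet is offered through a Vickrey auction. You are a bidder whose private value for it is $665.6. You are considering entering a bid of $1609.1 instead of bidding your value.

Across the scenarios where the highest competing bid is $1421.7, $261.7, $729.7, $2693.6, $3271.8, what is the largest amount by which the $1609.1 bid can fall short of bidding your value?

$1421.7: truthful gives $0, deviation gives −$756.1 → loss $756.1.
$261.7: same outcome either way → loss $0.
$729.7: truthful gives $0, deviation gives −$64.1 → loss $64.1.
$2693.6: same outcome either way → loss $0.
$3271.8: same outcome either way → loss $0.
Maximum loss: $756.1.

$756.1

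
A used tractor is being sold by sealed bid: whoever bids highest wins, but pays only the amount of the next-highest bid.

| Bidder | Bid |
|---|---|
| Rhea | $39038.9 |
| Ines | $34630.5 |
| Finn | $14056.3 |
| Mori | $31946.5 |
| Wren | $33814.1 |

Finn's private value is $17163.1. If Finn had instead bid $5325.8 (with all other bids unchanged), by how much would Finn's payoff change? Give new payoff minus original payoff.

The highest bid among the other bidders is $39038.9; Finn's bid doesn't change that.
Original bid $14056.3: Finn is not highest (top rival bid is $39038.9); payoff $0.
Alternative bid $5325.8: Finn is not highest (top rival bid is $39038.9); payoff $0.
Change in payoff = $0 − ($0) = $0.

$0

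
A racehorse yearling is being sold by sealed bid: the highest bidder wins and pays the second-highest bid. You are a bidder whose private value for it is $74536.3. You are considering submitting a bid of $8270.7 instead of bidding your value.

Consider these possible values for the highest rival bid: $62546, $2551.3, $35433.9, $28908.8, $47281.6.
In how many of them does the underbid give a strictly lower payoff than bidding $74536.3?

4

The deviation hurts exactly when the highest competing bid lies strictly between $8270.7 and $74536.3 — underbidding then forfeits a profitable win.
$62546: inside the interval → strictly worse (loss $11990.3).
$2551.3: below both → same outcome either way.
$35433.9: inside the interval → strictly worse (loss $39102.4).
$28908.8: inside the interval → strictly worse (loss $45627.5).
$47281.6: inside the interval → strictly worse (loss $27254.7).
Count: 4.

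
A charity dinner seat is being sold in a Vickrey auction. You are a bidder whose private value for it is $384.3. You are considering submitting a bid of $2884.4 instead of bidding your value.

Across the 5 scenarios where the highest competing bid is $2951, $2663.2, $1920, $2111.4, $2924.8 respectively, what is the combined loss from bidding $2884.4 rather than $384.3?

$5541.7

The deviation costs you only when the competing bid falls strictly between $384.3 and $2884.4; elsewhere both bids give the same outcome.
$2951: outcomes coincide → loss $0.
$2663.2: truthful payoff $0, deviation payoff −$2278.9 → loss $2278.9.
$1920: truthful payoff $0, deviation payoff −$1535.7 → loss $1535.7.
$2111.4: truthful payoff $0, deviation payoff −$1727.1 → loss $1727.1.
$2924.8: outcomes coincide → loss $0.
Total loss = $2278.9 + $1535.7 + $1727.1 = $5541.7.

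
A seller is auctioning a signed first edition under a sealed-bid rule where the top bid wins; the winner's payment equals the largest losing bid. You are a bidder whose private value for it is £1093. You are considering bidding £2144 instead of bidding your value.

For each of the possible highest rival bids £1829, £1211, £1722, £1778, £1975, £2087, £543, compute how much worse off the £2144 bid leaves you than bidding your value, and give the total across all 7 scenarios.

The deviation costs you only when the competing bid falls strictly between £1093 and £2144; elsewhere both bids give the same outcome.
£1829: truthful payoff £0, deviation payoff −£736 → loss £736.
£1211: truthful payoff £0, deviation payoff −£118 → loss £118.
£1722: truthful payoff £0, deviation payoff −£629 → loss £629.
£1778: truthful payoff £0, deviation payoff −£685 → loss £685.
£1975: truthful payoff £0, deviation payoff −£882 → loss £882.
£2087: truthful payoff £0, deviation payoff −£994 → loss £994.
£543: outcomes coincide → loss £0.
Total loss = £736 + £118 + £629 + £685 + £882 + £994 = £4044.
In a second-price auction your bid sets only whether you win, not what you pay, so bidding your true value is weakly dominant.

£4044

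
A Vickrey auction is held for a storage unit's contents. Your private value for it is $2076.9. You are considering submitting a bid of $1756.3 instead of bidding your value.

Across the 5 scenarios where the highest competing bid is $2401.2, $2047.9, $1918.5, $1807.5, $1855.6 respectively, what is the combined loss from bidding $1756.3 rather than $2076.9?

$678.1

The deviation costs you only when the competing bid falls strictly between $1756.3 and $2076.9; elsewhere both bids give the same outcome.
$2401.2: outcomes coincide → loss $0.
$2047.9: truthful payoff $29, deviation payoff $0 → loss $29.
$1918.5: truthful payoff $158.4, deviation payoff $0 → loss $158.4.
$1807.5: truthful payoff $269.4, deviation payoff $0 → loss $269.4.
$1855.6: truthful payoff $221.3, deviation payoff $0 → loss $221.3.
Total loss = $29 + $158.4 + $269.4 + $221.3 = $678.1.
Because the price is fixed by the runner-up's bid, deviating from your value can only change a good outcome into a bad one — never the reverse.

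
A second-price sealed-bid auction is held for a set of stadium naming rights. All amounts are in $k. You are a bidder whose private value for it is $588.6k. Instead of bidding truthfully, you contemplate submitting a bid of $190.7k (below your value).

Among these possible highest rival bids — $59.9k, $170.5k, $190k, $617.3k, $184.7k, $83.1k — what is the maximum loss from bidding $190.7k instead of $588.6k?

$0k

$59.9k: same outcome either way → loss $0k.
$170.5k: same outcome either way → loss $0k.
$190k: same outcome either way → loss $0k.
$617.3k: same outcome either way → loss $0k.
$184.7k: same outcome either way → loss $0k.
$83.1k: same outcome either way → loss $0k.
Maximum loss: $0k.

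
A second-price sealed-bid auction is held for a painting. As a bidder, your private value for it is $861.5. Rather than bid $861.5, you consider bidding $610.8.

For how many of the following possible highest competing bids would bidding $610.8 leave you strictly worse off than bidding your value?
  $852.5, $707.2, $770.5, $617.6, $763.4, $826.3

The deviation hurts exactly when the highest competing bid lies strictly between $610.8 and $861.5 — underbidding then forfeits a profitable win.
$852.5: inside the interval → strictly worse (loss $9).
$707.2: inside the interval → strictly worse (loss $154.3).
$770.5: inside the interval → strictly worse (loss $91).
$617.6: inside the interval → strictly worse (loss $243.9).
$763.4: inside the interval → strictly worse (loss $98.1).
$826.3: inside the interval → strictly worse (loss $35.2).
Count: 6.

6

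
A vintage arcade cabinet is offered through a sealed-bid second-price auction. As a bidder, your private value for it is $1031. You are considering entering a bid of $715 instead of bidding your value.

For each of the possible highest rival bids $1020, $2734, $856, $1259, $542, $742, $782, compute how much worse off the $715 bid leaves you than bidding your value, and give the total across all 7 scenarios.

$724

The deviation costs you only when the competing bid falls strictly between $715 and $1031; elsewhere both bids give the same outcome.
$1020: truthful payoff $11, deviation payoff $0 → loss $11.
$2734: outcomes coincide → loss $0.
$856: truthful payoff $175, deviation payoff $0 → loss $175.
$1259: outcomes coincide → loss $0.
$542: outcomes coincide → loss $0.
$742: truthful payoff $289, deviation payoff $0 → loss $289.
$782: truthful payoff $249, deviation payoff $0 → loss $249.
Total loss = $11 + $175 + $289 + $249 = $724.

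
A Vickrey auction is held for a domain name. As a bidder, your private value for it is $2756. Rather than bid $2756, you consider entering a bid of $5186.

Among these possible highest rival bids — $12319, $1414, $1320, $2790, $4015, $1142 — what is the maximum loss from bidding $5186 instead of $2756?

$12319: same outcome either way → loss $0.
$1414: same outcome either way → loss $0.
$1320: same outcome either way → loss $0.
$2790: truthful gives $0, deviation gives −$34 → loss $34.
$4015: truthful gives $0, deviation gives −$1259 → loss $1259.
$1142: same outcome either way → loss $0.
Maximum loss: $1259.

$1259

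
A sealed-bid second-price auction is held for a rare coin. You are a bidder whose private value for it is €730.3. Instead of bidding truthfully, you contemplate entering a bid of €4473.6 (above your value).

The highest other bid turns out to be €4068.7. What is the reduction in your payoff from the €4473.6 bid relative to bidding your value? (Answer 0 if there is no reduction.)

€3338.4

Bidding your value €730.3: you lose (since €730.3 < €4068.7). Payoff €0.
Bidding €4473.6: you win and pay €4068.7. Payoff €730.3 − €4068.7 = −€3338.4.
The competing bid €4068.7 lies between your value and your inflated bid, so overbidding wins an item priced above your value.
Loss from deviating = €0 − (−€3338.4) = €3338.4.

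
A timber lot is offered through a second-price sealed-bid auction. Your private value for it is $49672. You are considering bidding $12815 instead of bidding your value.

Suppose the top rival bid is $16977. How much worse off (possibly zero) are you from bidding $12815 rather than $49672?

Bidding your value $49672: you win (since $49672 > $16977) and pay $16977. Payoff $32695.
Bidding $12815: you lose. Payoff $0.
The competing bid $16977 lies between your shaded bid and your value, so underbidding forfeits an item you could have won at a profitable price.
Loss from deviating = $32695 − ($0) = $32695.

$32695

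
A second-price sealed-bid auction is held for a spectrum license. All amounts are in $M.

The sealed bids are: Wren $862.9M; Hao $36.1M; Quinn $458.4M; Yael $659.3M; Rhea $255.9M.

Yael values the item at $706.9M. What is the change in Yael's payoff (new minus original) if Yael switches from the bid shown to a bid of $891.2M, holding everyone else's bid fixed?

−$156M

The highest bid among the other bidders is $862.9M; Yael's bid doesn't change that.
Original bid $659.3M: Yael is not highest (top rival bid is $862.9M); payoff $0M.
Alternative bid $891.2M: Yael is highest, pays the top rival bid $862.9M; payoff $706.9M − $862.9M = −$156M.
Change in payoff = −$156M − ($0M) = −$156M.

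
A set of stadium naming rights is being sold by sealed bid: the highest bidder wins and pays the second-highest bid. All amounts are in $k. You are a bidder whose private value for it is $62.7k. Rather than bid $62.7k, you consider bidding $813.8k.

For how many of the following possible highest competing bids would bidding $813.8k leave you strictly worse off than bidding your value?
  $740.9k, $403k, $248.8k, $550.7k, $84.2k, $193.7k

The deviation hurts exactly when the highest competing bid lies strictly between $62.7k and $813.8k — overbidding then wins at a price above your value.
$740.9k: inside the interval → strictly worse (loss $678.2k).
$403k: inside the interval → strictly worse (loss $340.3k).
$248.8k: inside the interval → strictly worse (loss $186.1k).
$550.7k: inside the interval → strictly worse (loss $488k).
$84.2k: inside the interval → strictly worse (loss $21.5k).
$193.7k: inside the interval → strictly worse (loss $131k).
Count: 6.

6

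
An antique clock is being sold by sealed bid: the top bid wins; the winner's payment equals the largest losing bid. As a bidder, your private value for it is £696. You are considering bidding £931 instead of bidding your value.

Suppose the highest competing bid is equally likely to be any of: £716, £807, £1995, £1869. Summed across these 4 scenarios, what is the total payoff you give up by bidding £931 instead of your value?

The deviation costs you only when the competing bid falls strictly between £696 and £931; elsewhere both bids give the same outcome.
£716: truthful payoff £0, deviation payoff −£20 → loss £20.
£807: truthful payoff £0, deviation payoff −£111 → loss £111.
£1995: outcomes coincide → loss £0.
£1869: outcomes coincide → loss £0.
Total loss = £20 + £111 = £131.

£131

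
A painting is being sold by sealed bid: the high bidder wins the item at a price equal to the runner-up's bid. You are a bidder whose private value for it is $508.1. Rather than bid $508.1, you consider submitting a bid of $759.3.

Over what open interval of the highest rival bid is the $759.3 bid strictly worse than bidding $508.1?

($508.1, $759.3)

If the competing bid is below $508.1, both bids win at the same price — no difference.
If it is above $759.3, both bids lose — no difference.
If it lies strictly between $508.1 and $759.3, bidding your value loses (payoff 0) while bidding $759.3 wins at a price above your value (payoff negative).
So the deviation strictly hurts on the open interval ($508.1, $759.3).
In a second-price auction your bid sets only whether you win, not what you pay, so bidding your true value is weakly dominant.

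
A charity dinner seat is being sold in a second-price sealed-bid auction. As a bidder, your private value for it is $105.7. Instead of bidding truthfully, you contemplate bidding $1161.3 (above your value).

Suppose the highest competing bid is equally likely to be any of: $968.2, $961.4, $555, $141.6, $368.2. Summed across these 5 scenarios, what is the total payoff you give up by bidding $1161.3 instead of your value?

$2465.9

The deviation costs you only when the competing bid falls strictly between $105.7 and $1161.3; elsewhere both bids give the same outcome.
$968.2: truthful payoff $0, deviation payoff −$862.5 → loss $862.5.
$961.4: truthful payoff $0, deviation payoff −$855.7 → loss $855.7.
$555: truthful payoff $0, deviation payoff −$449.3 → loss $449.3.
$141.6: truthful payoff $0, deviation payoff −$35.9 → loss $35.9.
$368.2: truthful payoff $0, deviation payoff −$262.5 → loss $262.5.
Total loss = $862.5 + $855.7 + $449.3 + $35.9 + $262.5 = $2465.9.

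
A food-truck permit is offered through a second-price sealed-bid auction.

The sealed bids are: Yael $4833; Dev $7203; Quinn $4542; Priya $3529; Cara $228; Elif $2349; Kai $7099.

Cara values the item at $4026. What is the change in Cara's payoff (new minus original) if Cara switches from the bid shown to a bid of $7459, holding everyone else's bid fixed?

The highest bid among the other bidders is $7203; Cara's bid doesn't change that.
Original bid $228: Cara is not highest (top rival bid is $7203); payoff $0.
Alternative bid $7459: Cara is highest, pays the top rival bid $7203; payoff $4026 − $7203 = −$3177.
Change in payoff = −$3177 − ($0) = −$3177.

−$3177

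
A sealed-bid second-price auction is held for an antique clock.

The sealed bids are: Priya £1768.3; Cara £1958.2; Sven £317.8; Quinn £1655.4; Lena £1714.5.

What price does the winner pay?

£1768.3

Highest bid: Cara at £1958.2, so Cara wins.
Second-highest bid: Priya at £1768.3 — that is the price the winner pays.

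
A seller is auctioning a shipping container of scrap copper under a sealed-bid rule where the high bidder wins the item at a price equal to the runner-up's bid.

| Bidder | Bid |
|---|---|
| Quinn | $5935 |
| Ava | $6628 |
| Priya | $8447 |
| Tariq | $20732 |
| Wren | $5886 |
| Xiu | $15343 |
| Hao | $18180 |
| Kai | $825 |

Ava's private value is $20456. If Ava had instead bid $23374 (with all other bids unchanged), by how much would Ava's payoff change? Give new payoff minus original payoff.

−$276

The highest bid among the other bidders is $20732; Ava's bid doesn't change that.
Original bid $6628: Ava is not highest (top rival bid is $20732); payoff $0.
Alternative bid $23374: Ava is highest, pays the top rival bid $20732; payoff $20456 − $20732 = −$276.
Change in payoff = −$276 − ($0) = −$276.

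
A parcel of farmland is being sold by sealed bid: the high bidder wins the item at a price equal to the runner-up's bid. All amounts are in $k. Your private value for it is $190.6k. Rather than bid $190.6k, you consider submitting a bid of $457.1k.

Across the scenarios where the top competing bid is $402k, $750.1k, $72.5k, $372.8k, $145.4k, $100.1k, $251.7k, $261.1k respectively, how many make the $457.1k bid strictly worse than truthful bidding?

4

The deviation hurts exactly when the highest competing bid lies strictly between $190.6k and $457.1k — overbidding then wins at a price above your value.
$402k: inside the interval → strictly worse (loss $211.4k).
$750.1k: above both → same outcome either way.
$72.5k: below both → same outcome either way.
$372.8k: inside the interval → strictly worse (loss $182.2k).
$145.4k: below both → same outcome either way.
$100.1k: below both → same outcome either way.
$251.7k: inside the interval → strictly worse (loss $61.1k).
$261.1k: inside the interval → strictly worse (loss $70.5k).
Count: 4.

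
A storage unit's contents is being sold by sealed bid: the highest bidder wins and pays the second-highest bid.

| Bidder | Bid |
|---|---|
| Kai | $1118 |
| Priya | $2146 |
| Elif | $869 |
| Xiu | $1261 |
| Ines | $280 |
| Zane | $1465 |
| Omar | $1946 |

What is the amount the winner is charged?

Highest bid: Priya at $2146, so Priya wins.
Second-highest bid: Omar at $1946 — that is the price the winner pays.

$1946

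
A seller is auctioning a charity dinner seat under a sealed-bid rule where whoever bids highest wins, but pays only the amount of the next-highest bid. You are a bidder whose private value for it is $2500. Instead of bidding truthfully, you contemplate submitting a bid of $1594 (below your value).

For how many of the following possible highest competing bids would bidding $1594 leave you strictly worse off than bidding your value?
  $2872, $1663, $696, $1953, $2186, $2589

The deviation hurts exactly when the highest competing bid lies strictly between $1594 and $2500 — underbidding then forfeits a profitable win.
$2872: above both → same outcome either way.
$1663: inside the interval → strictly worse (loss $837).
$696: below both → same outcome either way.
$1953: inside the interval → strictly worse (loss $547).
$2186: inside the interval → strictly worse (loss $314).
$2589: above both → same outcome either way.
Count: 3.

3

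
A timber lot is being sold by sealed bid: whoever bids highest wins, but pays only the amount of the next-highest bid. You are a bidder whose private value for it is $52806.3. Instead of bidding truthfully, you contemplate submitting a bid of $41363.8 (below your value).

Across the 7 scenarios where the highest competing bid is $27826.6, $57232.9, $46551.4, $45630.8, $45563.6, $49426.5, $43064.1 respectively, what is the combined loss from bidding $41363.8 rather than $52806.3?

The deviation costs you only when the competing bid falls strictly between $41363.8 and $52806.3; elsewhere both bids give the same outcome.
$27826.6: outcomes coincide → loss $0.
$57232.9: outcomes coincide → loss $0.
$46551.4: truthful payoff $6254.9, deviation payoff $0 → loss $6254.9.
$45630.8: truthful payoff $7175.5, deviation payoff $0 → loss $7175.5.
$45563.6: truthful payoff $7242.7, deviation payoff $0 → loss $7242.7.
$49426.5: truthful payoff $3379.8, deviation payoff $0 → loss $3379.8.
$43064.1: truthful payoff $9742.2, deviation payoff $0 → loss $9742.2.
Total loss = $6254.9 + $7175.5 + $7242.7 + $3379.8 + $9742.2 = $33795.1.

$33795.1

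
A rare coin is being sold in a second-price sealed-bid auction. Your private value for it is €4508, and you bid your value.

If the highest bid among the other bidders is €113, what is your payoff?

€4395

Your bid €4508 exceeds the highest competing bid €113, so you win.
In a second-price auction the winner pays the second-highest bid, €113.
Payoff = value − price = €4508 − €113 = €4395.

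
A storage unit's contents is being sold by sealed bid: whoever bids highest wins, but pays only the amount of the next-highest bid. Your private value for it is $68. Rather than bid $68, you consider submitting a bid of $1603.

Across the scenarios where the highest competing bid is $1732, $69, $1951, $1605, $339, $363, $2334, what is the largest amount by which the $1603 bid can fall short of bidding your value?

$1732: same outcome either way → loss $0.
$69: truthful gives $0, deviation gives −$1 → loss $1.
$1951: same outcome either way → loss $0.
$1605: same outcome either way → loss $0.
$339: truthful gives $0, deviation gives −$271 → loss $271.
$363: truthful gives $0, deviation gives −$295 → loss $295.
$2334: same outcome either way → loss $0.
Maximum loss: $295.

$295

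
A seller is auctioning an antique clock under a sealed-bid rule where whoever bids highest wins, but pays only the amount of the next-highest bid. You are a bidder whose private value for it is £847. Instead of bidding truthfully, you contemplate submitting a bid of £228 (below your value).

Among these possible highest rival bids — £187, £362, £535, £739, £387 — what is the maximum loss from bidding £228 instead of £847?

£187: same outcome either way → loss £0.
£362: truthful gives £485, deviation gives £0 → loss £485.
£535: truthful gives £312, deviation gives £0 → loss £312.
£739: truthful gives £108, deviation gives £0 → loss £108.
£387: truthful gives £460, deviation gives £0 → loss £460.
Maximum loss: £485.

£485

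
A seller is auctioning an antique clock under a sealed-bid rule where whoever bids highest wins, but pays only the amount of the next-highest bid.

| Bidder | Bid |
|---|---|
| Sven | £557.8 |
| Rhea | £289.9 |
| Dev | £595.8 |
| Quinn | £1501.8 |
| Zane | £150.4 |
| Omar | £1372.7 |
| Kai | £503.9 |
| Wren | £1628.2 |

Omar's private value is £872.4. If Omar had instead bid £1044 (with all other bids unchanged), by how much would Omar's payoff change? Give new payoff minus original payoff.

The highest bid among the other bidders is £1628.2; Omar's bid doesn't change that.
Original bid £1372.7: Omar is not highest (top rival bid is £1628.2); payoff £0.
Alternative bid £1044: Omar is not highest (top rival bid is £1628.2); payoff £0.
Change in payoff = £0 − (£0) = £0.

£0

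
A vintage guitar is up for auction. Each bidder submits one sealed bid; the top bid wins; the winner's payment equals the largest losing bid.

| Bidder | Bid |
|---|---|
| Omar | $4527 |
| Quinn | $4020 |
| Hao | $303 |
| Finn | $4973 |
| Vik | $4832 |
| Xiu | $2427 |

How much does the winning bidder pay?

$4832

Highest bid: Finn at $4973, so Finn wins.
Second-highest bid: Vik at $4832 — that is the price the winner pays.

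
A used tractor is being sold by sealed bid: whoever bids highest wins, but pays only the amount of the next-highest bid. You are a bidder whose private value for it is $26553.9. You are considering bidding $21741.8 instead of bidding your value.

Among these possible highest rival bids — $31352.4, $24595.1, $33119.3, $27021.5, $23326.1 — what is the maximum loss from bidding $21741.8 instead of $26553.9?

$31352.4: same outcome either way → loss $0.
$24595.1: truthful gives $1958.8, deviation gives $0 → loss $1958.8.
$33119.3: same outcome either way → loss $0.
$27021.5: same outcome either way → loss $0.
$23326.1: truthful gives $3227.8, deviation gives $0 → loss $3227.8.
Maximum loss: $3227.8.

$3227.8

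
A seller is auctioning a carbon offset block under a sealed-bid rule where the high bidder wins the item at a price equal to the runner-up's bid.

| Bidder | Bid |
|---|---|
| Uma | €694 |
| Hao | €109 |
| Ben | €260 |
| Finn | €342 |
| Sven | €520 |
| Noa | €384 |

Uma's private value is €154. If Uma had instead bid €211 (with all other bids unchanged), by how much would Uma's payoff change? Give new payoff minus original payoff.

€366

The highest bid among the other bidders is €520; Uma's bid doesn't change that.
Original bid €694: Uma is highest, pays the top rival bid €520; payoff €154 − €520 = −€366.
Alternative bid €211: Uma is not highest (top rival bid is €520); payoff €0.
Change in payoff = €0 − (−€366) = €366.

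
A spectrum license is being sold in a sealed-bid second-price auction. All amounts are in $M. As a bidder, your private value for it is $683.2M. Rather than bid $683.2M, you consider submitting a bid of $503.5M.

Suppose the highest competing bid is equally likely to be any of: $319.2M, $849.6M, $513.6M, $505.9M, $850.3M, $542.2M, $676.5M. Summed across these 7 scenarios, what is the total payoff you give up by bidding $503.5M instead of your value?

The deviation costs you only when the competing bid falls strictly between $503.5M and $683.2M; elsewhere both bids give the same outcome.
$319.2M: outcomes coincide → loss $0M.
$849.6M: outcomes coincide → loss $0M.
$513.6M: truthful payoff $169.6M, deviation payoff $0M → loss $169.6M.
$505.9M: truthful payoff $177.3M, deviation payoff $0M → loss $177.3M.
$850.3M: outcomes coincide → loss $0M.
$542.2M: truthful payoff $141M, deviation payoff $0M → loss $141M.
$676.5M: truthful payoff $6.7M, deviation payoff $0M → loss $6.7M.
Total loss = $169.6M + $177.3M + $141M + $6.7M = $494.6M.

$494.6M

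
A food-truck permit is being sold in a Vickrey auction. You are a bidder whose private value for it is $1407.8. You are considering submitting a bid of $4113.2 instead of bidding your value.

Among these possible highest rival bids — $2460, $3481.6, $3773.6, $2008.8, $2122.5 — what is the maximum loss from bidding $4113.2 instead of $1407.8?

$2460: truthful gives $0, deviation gives −$1052.2 → loss $1052.2.
$3481.6: truthful gives $0, deviation gives −$2073.8 → loss $2073.8.
$3773.6: truthful gives $0, deviation gives −$2365.8 → loss $2365.8.
$2008.8: truthful gives $0, deviation gives −$601 → loss $601.
$2122.5: truthful gives $0, deviation gives −$714.7 → loss $714.7.
Maximum loss: $2365.8.

$2365.8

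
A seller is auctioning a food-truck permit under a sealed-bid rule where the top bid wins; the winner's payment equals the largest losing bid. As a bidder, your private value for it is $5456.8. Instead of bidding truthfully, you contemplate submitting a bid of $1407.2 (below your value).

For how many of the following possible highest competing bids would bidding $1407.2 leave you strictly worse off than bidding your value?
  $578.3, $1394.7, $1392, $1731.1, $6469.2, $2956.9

The deviation hurts exactly when the highest competing bid lies strictly between $1407.2 and $5456.8 — underbidding then forfeits a profitable win.
$578.3: below both → same outcome either way.
$1394.7: below both → same outcome either way.
$1392: below both → same outcome either way.
$1731.1: inside the interval → strictly worse (loss $3725.7).
$6469.2: above both → same outcome either way.
$2956.9: inside the interval → strictly worse (loss $2499.9).
Count: 2.

2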